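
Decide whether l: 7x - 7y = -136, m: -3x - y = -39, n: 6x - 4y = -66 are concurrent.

No

Intersecting l and m: solving the 2×2 system gives (x, y) = (137/28, 681/28).
Substitute into n: (6)(137/28) + (-4)(681/28) = -951/14.
But n requires -66 ≠ -951/14, so the three lines have no common point.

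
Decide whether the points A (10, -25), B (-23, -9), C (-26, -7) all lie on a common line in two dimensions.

No

AB = (-33, 16), AC = (-36, 18).
det[AB; AC] = (-33)(18) − (16)(-36) = -18.
The determinant is nonzero, so they are not collinear.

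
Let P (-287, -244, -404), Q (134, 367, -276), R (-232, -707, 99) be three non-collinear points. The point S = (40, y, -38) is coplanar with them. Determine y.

-67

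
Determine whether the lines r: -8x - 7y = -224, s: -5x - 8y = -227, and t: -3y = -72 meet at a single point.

Intersecting r and s: solving the 2×2 system gives (x, y) = (7, 24).
Substitute into t: (0)(7) + (-3)(24) = -72.
This equals -72, so (7, 24) lies on all three lines and they are concurrent.

Yes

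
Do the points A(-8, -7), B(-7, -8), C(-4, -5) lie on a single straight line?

No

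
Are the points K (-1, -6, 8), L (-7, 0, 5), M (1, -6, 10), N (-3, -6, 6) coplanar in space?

A normal to the plane through K, L, M is n = KL × KM = (12, 6, -12).
The plane has equation n·P = -144. For N: n·N = -144.
Equal, so N lies in the plane and all four are coplanar.

Yes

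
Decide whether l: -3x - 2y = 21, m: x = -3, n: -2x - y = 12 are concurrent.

Yes

Lines aᵢx + bᵢy = cᵢ with pairwise distinct directions are concurrent exactly when det[aᵢ bᵢ cᵢ] = 0.
Here the determinant is 0.
It vanishes, so the lines are concurrent at (-3, -6).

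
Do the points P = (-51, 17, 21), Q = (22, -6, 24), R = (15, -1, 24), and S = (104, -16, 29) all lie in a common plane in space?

With P as base: PQ = (73, -23, 3), PR = (66, -18, 3), PS = (155, -33, 8).
PR × PS = (-45, -63, 612).
PQ · (PR × PS) = 0.
The scalar triple product vanishes, so the four points are coplanar.

Yes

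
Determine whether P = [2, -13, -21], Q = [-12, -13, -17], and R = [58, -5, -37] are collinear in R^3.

No

PQ = (-14, 0, 4), PR = (56, 8, -16).
Comparing components 2 and 3: (0)(-16) − (4)(8) = -32 ≠ 0, so PQ and PR are not parallel and the points are not collinear.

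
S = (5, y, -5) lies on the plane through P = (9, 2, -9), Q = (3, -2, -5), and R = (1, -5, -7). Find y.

0

A normal to the plane is n = PQ × PR = (20, -20, 10).
S lies in the plane iff n · PS = 0.
This gives (-20)y + (0) = 0, so y = 0.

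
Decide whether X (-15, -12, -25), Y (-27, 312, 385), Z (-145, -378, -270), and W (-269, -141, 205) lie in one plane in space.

A normal to the plane through X, Y, Z is n = XY × XZ = (70680, -56240, 46512).
The plane has equation n·P = -1548120. For W: n·W = -1548120.
Equal, so W lies in the plane and all four are coplanar.

Yes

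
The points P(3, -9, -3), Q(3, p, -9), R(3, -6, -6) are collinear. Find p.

Direction PR = (0, 3, -3). From the z-coordinate of Q, the parameter along the line is τ = (-9 − (-3))/(-3) = 2.
Then p = (-9) + 2·(3) = -3.

-3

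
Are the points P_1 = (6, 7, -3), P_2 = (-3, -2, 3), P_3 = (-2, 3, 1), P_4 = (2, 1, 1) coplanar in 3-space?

With P_1 as base: P_1P_2 = (-9, -9, 6), P_1P_3 = (-8, -4, 4), P_1P_4 = (-4, -6, 4).
P_1P_3 × P_1P_4 = (8, 16, 32).
P_1P_2 · (P_1P_3 × P_1P_4) = -24.
Since -24 ≠ 0, the four points are not coplanar.

No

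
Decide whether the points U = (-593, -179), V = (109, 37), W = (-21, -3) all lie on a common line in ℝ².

UV = (702, 216), UW = (572, 176).
Checking proportionality: UW = 22/27·UV, so the vectors are parallel and the points are collinear.

Yes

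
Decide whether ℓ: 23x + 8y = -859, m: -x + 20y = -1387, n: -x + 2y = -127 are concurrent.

Yes

The three lines meet at one point iff the augmented coefficient matrix [aᵢ bᵢ cᵢ] has rank < 3, i.e. its determinant vanishes.
Here the determinant is 0.
It vanishes, so the lines are concurrent at (-13, -70).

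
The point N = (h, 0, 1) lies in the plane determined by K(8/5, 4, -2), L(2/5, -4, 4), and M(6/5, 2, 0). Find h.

A normal to the plane is n = KL × KM = (-4, 0, -4/5).
N lies in the plane iff n · KN = 0.
This gives (-4)h + (4) = 0, so h = 1.

1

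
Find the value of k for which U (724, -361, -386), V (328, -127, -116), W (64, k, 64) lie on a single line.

29

Direction UV = (-396, 234, 270). From the x-coordinate of W, the parameter along the line is τ = (64 − 724)/(-396) = 5/3.
Then k = (-361) + 5/3·(234) = 29.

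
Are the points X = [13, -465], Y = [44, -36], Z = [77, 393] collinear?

XY = (31, 429), XZ = (64, 858).
det[XY; XZ] = (31)(858) − (429)(64) = -858.
The determinant is nonzero, so they are not collinear.

No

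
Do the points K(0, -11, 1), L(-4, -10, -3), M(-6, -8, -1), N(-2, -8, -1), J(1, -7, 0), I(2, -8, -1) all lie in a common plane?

The plane through K, L, M has normal n = KL × KM = (10, 16, -6) and equation n·P = -182.
Checking the remaining points: n·N = -142, n·J = -102, n·I = -102.
Since n·N = -142 ≠ -182, N is off the plane and the points are not all coplanar.

No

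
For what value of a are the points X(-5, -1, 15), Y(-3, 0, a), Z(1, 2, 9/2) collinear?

23/2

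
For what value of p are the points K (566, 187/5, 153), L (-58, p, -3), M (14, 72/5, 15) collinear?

Direction KM = (-552, -23, -138). From the x-coordinate of L, the parameter along the line is τ = (-58 − 566)/(-552) = 26/23.
Then p = 187/5 + 26/23·(-23) = 57/5.

57/5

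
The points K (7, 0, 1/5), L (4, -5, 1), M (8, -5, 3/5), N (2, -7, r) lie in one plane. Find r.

Normal to plane KLM: n = (2, 2, 20); plane equation n·P = 18.
Requiring n·N = 18: (20)r + (-10) = 18.
So r = 7/5.

7/5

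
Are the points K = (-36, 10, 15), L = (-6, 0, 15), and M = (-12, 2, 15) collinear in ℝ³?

KL = (30, -10, 0), KM = (24, -8, 0).
KL × KM = (0, 0, 0).
The cross product vanishes, so the three points are collinear.

Yes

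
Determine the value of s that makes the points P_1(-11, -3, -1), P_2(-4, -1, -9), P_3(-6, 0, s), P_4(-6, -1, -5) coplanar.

-2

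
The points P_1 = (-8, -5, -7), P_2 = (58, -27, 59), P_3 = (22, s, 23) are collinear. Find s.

Direction P_1P_2 = (66, -22, 66). From the x-coordinate of P_3, the parameter along the line is τ = (22 − (-8))/66 = 5/11.
Then s = (-5) + 5/11·(-22) = -15.

-15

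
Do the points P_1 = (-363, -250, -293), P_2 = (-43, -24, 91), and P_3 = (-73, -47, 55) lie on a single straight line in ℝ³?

P_1P_2 = (320, 226, 384), P_1P_3 = (290, 203, 348).
Comparing components 2 and 3: (226)(348) − (384)(203) = 696 ≠ 0, so P_1P_2 and P_1P_3 are not parallel and the points are not collinear.

No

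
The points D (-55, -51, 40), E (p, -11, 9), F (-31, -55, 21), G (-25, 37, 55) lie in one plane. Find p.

Normal to plane DFG: n = (1612, -930, 2232); plane equation n·P = 48050.
Requiring n·E = 48050: (1612)p + (30318) = 48050.
So p = 11.

11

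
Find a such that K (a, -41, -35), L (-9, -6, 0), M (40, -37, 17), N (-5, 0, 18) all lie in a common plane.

The points are coplanar iff KL · (KM × KN) = 0.
Expanding, this is linear in a: (660)a + (-7920) = 0.
So a = 12.

12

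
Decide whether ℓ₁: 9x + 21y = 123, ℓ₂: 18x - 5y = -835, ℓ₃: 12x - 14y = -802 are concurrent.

Yes

Intersecting ℓ₁ and ℓ₂: solving the 2×2 system gives (x, y) = (-40, 23).
Substitute into ℓ₃: (12)(-40) + (-14)(23) = -802.
This equals -802, so (-40, 23) lies on all three lines and they are concurrent.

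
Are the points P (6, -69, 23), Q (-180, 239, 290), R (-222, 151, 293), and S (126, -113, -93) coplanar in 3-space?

A normal to the plane through P, Q, R is n = PQ × PR = (24420, -10656, 29304).
The plane has equation n·X = 1555776. For S: n·S = 1555776.
Equal, so S lies in the plane and all four are coplanar.

Yes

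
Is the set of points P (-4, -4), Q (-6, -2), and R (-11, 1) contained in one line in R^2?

No

PQ = (-2, 2), PR = (-7, 5).
det[PQ; PR] = (-2)(5) − (2)(-7) = 4.
The determinant is nonzero, so they are not collinear.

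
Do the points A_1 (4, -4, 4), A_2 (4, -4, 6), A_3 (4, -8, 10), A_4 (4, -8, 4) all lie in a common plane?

A normal to the plane through A_1, A_2, A_3 is n = A_1A_2 × A_1A_3 = (8, 0, 0).
The plane has equation n·P = 32. For A_4: n·A_4 = 32.
Equal, so A_4 lies in the plane and all four are coplanar.

Yes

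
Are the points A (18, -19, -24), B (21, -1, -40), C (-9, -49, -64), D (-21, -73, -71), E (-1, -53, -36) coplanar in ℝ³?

No

The plane through A, B, C has normal n = AB × AC = (-1200, 552, 396) and equation n·P = -41592.
Checking the remaining points: n·D = -43212, n·E = -42312.
Since n·D = -43212 ≠ -41592, D is off the plane and the points are not all coplanar.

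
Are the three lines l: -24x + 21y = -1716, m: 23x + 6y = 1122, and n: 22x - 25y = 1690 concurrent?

No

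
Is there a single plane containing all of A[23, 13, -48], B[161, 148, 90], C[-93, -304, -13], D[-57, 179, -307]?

No

A normal to the plane through A, B, C is n = AB × AC = (48471, -20838, -28086).
The plane has equation n·P = 2192067. For D: n·D = 2129553.
2129553 ≠ 2192067, so D is off the plane.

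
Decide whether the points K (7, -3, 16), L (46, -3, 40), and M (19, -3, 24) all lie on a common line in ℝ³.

KL = (39, 0, 24), KM = (12, 0, 8).
Comparing components 3 and 1: (24)(12) − (39)(8) = -24 ≠ 0, so KL and KM are not parallel and the points are not collinear.

No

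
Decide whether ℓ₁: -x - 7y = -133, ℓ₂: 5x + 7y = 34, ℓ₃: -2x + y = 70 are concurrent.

Intersecting ℓ₁ and ℓ₂: solving the 2×2 system gives (x, y) = (-99/4, 631/28).
Substitute into ℓ₃: (-2)(-99/4) + (1)(631/28) = 2017/28.
But ℓ₃ requires 70 ≠ 2017/28, so the three lines have no common point.

No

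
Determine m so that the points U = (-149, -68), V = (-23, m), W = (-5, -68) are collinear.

The three points are collinear iff det[UV; UW] = 0.
This determinant is linear in m: (-144)m + (-9792) = 0, so m = -68.

-68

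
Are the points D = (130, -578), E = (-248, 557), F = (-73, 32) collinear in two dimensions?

No

DE = (-378, 1135), DF = (-203, 610).
If collinear, DF would be a scalar multiple of DE. But (-378)·(610) ≠ (1135)·(-203) (difference -175), so they are not parallel; the points are not collinear.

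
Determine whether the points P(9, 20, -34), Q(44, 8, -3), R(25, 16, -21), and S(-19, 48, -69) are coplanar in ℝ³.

No

The four points are coplanar iff the 3×3 determinant with rows PQ, PR, PS is zero.
Rows: (35, -12, 31), (16, -4, 13), (-28, 28, -35).
Expanding along the first row: (35)(-224) − (-12)(-196) + (31)(336) = 224.
Nonzero ⇒ not coplanar.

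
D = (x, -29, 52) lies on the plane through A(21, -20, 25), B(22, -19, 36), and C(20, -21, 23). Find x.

12

A normal to the plane is n = AB × AC = (9, -9, 0).
D lies in the plane iff n · AD = 0.
This gives (9)x + (-108) = 0, so x = 12.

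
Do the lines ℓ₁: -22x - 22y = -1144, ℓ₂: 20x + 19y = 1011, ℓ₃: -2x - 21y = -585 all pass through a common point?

No

Intersecting ℓ₁ and ℓ₂: solving the 2×2 system gives (x, y) = (23, 29).
Substitute into ℓ₃: (-2)(23) + (-21)(29) = -655.
But ℓ₃ requires -585 ≠ -655, so the three lines have no common point.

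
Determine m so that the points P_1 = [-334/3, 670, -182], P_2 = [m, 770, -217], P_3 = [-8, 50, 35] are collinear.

Collinearity requires P_1P_2 × P_1P_3 = 0; each component is linear in m.
The y-component gives (-217)m + (-27776) = 0, so m = -128.
The remaining components then also vanish.

-128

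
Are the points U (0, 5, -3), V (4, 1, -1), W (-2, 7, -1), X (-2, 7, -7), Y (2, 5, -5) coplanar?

The plane through U, V, W has normal n = UV × UW = (-12, -12, 0) and equation n·P = -60.
Checking the remaining points: n·X = -60, n·Y = -84.
Since n·Y = -84 ≠ -60, Y is off the plane and the points are not all coplanar.

No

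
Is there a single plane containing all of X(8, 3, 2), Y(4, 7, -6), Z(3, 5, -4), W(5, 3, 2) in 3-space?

The four points are coplanar iff the 3×3 determinant with rows XY, XZ, XW is zero.
Rows: (-4, 4, -8), (-5, 2, -6), (-3, 0, 0).
Expanding along the first row: (-4)(0) − (4)(-18) + (-8)(6) = 24.
Nonzero ⇒ not coplanar.

No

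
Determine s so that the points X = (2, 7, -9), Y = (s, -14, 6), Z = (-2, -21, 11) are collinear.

-1

Collinearity requires XY × XZ = 0; each component is linear in s.
The y-component gives (-20)s + (-20) = 0, so s = -1.
The remaining components then also vanish.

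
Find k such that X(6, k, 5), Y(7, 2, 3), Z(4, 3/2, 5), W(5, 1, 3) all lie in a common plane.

5/2

The points are coplanar iff XY · (XZ × XW) = 0.
Expanding, this is linear in k: (4)k + (-10) = 0.
So k = 5/2.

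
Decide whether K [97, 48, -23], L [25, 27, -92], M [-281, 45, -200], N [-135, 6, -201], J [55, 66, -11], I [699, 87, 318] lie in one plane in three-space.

The plane through K, L, M has normal n = KL × KM = (3510, 13338, -7722) and equation n·P = 1158300.
Checking the remaining points: n·N = 1158300, n·J = 1158300, n·I = 1158300.
All equal 1158300, so all 6 points lie in one plane.

Yes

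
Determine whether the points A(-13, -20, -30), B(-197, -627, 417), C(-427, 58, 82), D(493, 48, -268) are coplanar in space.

Yes

With A as base: AB = (-184, -607, 447), AC = (-414, 78, 112), AD = (506, 68, -238).
AC × AD = (-26180, -41860, -67620).
AB · (AC × AD) = 0.
The scalar triple product vanishes, so the four points are coplanar.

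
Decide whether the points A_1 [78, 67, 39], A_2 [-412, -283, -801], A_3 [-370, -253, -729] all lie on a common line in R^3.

Yes

A_1A_2 = (-490, -350, -840), A_1A_3 = (-448, -320, -768).
A_1A_2 × A_1A_3 = (0, 0, 0).
The cross product vanishes, so the three points are collinear.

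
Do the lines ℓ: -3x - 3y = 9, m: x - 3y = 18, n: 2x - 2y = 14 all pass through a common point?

Intersecting ℓ and m: solving the 2×2 system gives (x, y) = (9/4, -21/4).
Substitute into n: (2)(9/4) + (-2)(-21/4) = 15.
But n requires 14 ≠ 15, so the three lines have no common point.

No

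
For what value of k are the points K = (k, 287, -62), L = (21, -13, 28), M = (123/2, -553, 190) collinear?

Direction LM = (81/2, -540, 162). From the y-coordinate of K, the parameter along the line is τ = (287 − (-13))/(-540) = -5/9.
Then k = 21 + (-5/9)·(81/2) = -3/2.

-3/2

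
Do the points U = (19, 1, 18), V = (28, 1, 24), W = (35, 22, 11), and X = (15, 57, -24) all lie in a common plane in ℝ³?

No

The four points are coplanar iff the 3×3 determinant with rows UV, UW, UX is zero.
Rows: (9, 0, 6), (16, 21, -7), (-4, 56, -42).
Expanding along the first row: (9)(-490) − (0)(-700) + (6)(980) = 1470.
Nonzero ⇒ not coplanar.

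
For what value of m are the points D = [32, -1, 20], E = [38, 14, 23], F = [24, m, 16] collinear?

-21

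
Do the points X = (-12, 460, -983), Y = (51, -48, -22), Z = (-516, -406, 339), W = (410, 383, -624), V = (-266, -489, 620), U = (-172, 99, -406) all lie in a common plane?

The plane through X, Y, Z has normal n = XY × XZ = (160650, -567630, -310590) and equation n·P = 42272370.
Checking the remaining points: n·W = 42272370, n·V = 42272370, n·U = 42272370.
All equal 42272370, so all 6 points lie in one plane.

Yes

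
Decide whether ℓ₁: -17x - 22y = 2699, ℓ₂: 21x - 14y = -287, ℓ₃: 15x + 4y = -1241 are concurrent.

Yes

The three lines meet at one point iff the augmented coefficient matrix [aᵢ bᵢ cᵢ] has rank < 3, i.e. its determinant vanishes.
Here the determinant is 0.
It vanishes, so the lines are concurrent at (-63, -74).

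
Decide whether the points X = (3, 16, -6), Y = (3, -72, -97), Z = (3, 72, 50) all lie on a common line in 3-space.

No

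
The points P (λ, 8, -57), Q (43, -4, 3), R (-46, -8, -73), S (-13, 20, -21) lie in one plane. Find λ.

The points are coplanar iff PQ · (PR × PS) = 0.
Expanding, this is linear in λ: (-1920)λ + (-84480) = 0.
So λ = -44.

-44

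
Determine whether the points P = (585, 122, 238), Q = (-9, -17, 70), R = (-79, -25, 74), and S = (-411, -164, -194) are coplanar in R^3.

Yes

A normal to the plane through P, Q, R is n = PQ × PR = (-1900, 14136, -4978).
The plane has equation n·X = -571672. For S: n·S = -571672.
Equal, so S lies in the plane and all four are coplanar.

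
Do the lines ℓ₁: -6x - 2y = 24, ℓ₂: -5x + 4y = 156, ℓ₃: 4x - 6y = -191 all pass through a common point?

No

Intersecting ℓ₁ and ℓ₂: solving the 2×2 system gives (x, y) = (-12, 24).
Substitute into ℓ₃: (4)(-12) + (-6)(24) = -192.
But ℓ₃ requires -191 ≠ -192, so the three lines have no common point.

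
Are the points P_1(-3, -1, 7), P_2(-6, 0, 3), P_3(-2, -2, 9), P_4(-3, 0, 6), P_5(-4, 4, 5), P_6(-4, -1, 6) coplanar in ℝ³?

The plane through P_1, P_2, P_3 has normal n = P_1P_2 × P_1P_3 = (-2, 2, 2) and equation n·P = 18.
Checking the remaining points: n·P_4 = 18, n·P_5 = 26, n·P_6 = 18.
Since n·P_5 = 26 ≠ 18, P_5 is off the plane and the points are not all coplanar.

No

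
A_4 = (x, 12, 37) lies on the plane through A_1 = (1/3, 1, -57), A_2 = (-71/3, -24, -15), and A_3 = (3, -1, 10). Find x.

19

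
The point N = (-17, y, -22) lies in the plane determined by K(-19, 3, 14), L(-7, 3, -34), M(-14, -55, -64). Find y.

-25

The plane through K, L, M has equation −2784x + 696y − 696z = 45240.
Substituting N: (696)y + (62640) = 45240, so y = -25.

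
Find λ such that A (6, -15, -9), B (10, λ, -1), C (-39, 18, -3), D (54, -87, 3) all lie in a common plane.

-35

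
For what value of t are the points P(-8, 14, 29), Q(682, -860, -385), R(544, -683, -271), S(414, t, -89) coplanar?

-511

Coplanarity ⇔ det[PQ; PR; PS] = 0.
Expanding, this is linear in t: (-21528)t + (-11000808) = 0.
So t = -511.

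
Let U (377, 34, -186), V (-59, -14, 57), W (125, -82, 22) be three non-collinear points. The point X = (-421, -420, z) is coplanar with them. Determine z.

539

The plane through U, V, W has equation 18204x + 29452y + 38480z = 706996.
Substituting X: (38480)z + (-20033724) = 706996, so z = 539.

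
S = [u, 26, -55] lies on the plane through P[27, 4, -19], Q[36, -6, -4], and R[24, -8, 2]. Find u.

Coplanarity requires PQ · (PR × PS) = 0.
PQ = (9, -10, 15), PR = (-3, -12, 21); the triple product is linear in u with coefficient -30 and constant term 630.
Setting it to zero: u = 21.

21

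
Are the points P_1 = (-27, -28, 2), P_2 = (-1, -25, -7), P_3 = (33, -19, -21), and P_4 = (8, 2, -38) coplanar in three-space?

Yes

With P_1 as base: P_1P_2 = (26, 3, -9), P_1P_3 = (60, 9, -23), P_1P_4 = (35, 30, -40).
P_1P_3 × P_1P_4 = (330, 1595, 1485).
P_1P_2 · (P_1P_3 × P_1P_4) = 0.
The scalar triple product vanishes, so the four points are coplanar.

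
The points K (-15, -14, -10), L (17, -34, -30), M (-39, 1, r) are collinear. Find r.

5

Direction KL = (32, -20, -20). From the x-coordinate of M, the parameter along the line is τ = (-39 − (-15))/32 = -3/4.
Then r = (-10) + (-3/4)·(-20) = 5.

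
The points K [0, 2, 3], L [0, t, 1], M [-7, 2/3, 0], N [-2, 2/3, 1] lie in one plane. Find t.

Coplanarity ⇔ det[KL; KM; KN] = 0.
Expanding, this is linear in t: (-8)t + (8/3) = 0.
So t = 1/3.

1/3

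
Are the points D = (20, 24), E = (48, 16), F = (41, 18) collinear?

Yes

DE = (28, -8), DF = (21, -6).
det[DE; DF] = (28)(-6) − (-8)(21) = 0.
The determinant is zero, so the points are collinear.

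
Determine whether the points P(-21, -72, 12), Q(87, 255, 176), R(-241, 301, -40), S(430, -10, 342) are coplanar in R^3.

No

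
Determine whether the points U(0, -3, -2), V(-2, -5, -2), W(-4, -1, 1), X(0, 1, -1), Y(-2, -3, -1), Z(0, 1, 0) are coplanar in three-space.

The plane through U, V, W has normal n = UV × UW = (-6, 6, -12) and equation n·P = 6.
Checking the remaining points: n·X = 18, n·Y = 6, n·Z = 6.
Since n·X = 18 ≠ 6, X is off the plane and the points are not all coplanar.

No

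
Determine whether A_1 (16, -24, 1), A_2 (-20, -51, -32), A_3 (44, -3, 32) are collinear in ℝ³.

No

A_1A_2 = (-36, -27, -33), A_1A_3 = (28, 21, 31).
A_1A_2 × A_1A_3 = (-144, 192, 0).
The cross product is nonzero, so the points do not lie on one line.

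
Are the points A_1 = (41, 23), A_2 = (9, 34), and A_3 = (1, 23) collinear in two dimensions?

A_1A_2 = (-32, 11), A_1A_3 = (-40, 0).
Twice the signed area of △A_1A_2A_3 is (-32)(0) − (11)(-40) = 440.
The area is nonzero, so the three points are not collinear.

No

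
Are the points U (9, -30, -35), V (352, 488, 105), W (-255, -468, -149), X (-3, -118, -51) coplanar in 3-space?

The four points are coplanar iff the 3×3 determinant with rows UV, UW, UX is zero.
Rows: (343, 518, 140), (-264, -438, -114), (-12, -88, -16).
Expanding along the first row: (343)(-3024) − (518)(2856) + (140)(17976) = 0.
Zero determinant ⇒ coplanar.

Yes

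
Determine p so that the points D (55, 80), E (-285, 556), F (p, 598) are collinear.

-315

Collinearity: (F − D) must be parallel to (E − D) = (-340, 476).
Cross-multiplying the components: (p − 55)·(476) = (518)·(-340).
Solving gives p = -315.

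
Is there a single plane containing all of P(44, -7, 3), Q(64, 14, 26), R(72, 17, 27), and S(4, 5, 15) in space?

A normal to the plane through P, Q, R is n = PQ × PR = (-48, 164, -108).
The plane has equation n·X = -3584. For S: n·S = -992.
-992 ≠ -3584, so S is off the plane.

No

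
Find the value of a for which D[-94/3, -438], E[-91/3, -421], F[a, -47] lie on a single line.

Collinearity: (F − D) must be parallel to (E − D) = (1, 17).
Cross-multiplying the components: (a − (-94/3))·(17) = (391)·(1).
Solving gives a = -25/3.

-25/3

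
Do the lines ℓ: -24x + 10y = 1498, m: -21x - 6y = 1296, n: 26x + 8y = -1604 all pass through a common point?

Yes

Lines aᵢx + bᵢy = cᵢ with pairwise distinct directions are concurrent exactly when det[aᵢ bᵢ cᵢ] = 0.
Here the determinant is 0.
It vanishes, so the lines are concurrent at (-62, 1).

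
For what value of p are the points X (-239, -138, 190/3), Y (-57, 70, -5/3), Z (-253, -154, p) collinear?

205/3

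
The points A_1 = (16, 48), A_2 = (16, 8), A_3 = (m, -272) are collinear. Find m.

The three points are collinear iff det[A_1A_2; A_1A_3] = 0.
This determinant is linear in m: (40)m + (-640) = 0, so m = 16.

16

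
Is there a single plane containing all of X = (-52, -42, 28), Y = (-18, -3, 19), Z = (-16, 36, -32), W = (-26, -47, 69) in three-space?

Yes

With X as base: XY = (34, 39, -9), XZ = (36, 78, -60), XW = (26, -5, 41).
XZ × XW = (2898, -3036, -2208).
XY · (XZ × XW) = 0.
The scalar triple product vanishes, so the four points are coplanar.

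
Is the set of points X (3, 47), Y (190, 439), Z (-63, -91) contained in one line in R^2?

XY = (187, 392), XZ = (-66, -138).
Twice the signed area of △XYZ is (187)(-138) − (392)(-66) = 66.
The area is nonzero, so the three points are not collinear.

No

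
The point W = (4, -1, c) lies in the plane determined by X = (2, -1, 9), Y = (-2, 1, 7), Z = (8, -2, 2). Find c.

5

A normal to the plane is n = XY × XZ = (-16, -40, -8).
W lies in the plane iff n · XW = 0.
This gives (-8)c + (40) = 0, so c = 5.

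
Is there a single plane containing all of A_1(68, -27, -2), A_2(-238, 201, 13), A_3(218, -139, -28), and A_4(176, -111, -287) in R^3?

Yes

With A_1 as base: A_1A_2 = (-306, 228, 15), A_1A_3 = (150, -112, -26), A_1A_4 = (108, -84, -285).
A_1A_3 × A_1A_4 = (29736, 39942, -504).
A_1A_2 · (A_1A_3 × A_1A_4) = 0.
The scalar triple product vanishes, so the four points are coplanar.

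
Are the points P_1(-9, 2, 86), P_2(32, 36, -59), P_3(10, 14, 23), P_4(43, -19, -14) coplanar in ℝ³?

The four points are coplanar iff the 3×3 determinant with rows P_1P_2, P_1P_3, P_1P_4 is zero.
Rows: (41, 34, -145), (19, 12, -63), (52, -21, -100).
Expanding along the first row: (41)(-2523) − (34)(1376) + (-145)(-1023) = -1892.
Nonzero ⇒ not coplanar.

No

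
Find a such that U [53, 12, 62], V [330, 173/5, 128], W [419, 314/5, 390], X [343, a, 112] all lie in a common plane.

34

Coplanarity ⇔ det[UV; UW; UX] = 0.
Expanding, this is linear in a: (-66700)a + (2267800) = 0.
So a = 34.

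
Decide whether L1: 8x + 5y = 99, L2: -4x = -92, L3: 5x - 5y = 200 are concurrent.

Yes

Lines aᵢx + bᵢy = cᵢ with pairwise distinct directions are concurrent exactly when det[aᵢ bᵢ cᵢ] = 0.
Here the determinant is 0.
It vanishes, so the lines are concurrent at (23, -17).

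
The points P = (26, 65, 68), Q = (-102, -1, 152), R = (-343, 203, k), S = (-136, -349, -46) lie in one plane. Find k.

Normal to plane PQS: n = (42300, -28200, 42300); plane equation n·X = 2143200.
Requiring n·R = 2143200: (42300)k + (-20233500) = 2143200.
So k = 529.

529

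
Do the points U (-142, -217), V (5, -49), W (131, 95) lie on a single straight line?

UV = (147, 168), UW = (273, 312).
Checking proportionality: UW = 13/7·UV, so the vectors are parallel and the points are collinear.

Yes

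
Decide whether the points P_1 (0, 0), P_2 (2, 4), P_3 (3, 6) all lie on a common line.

P_1P_2 = (2, 4), P_1P_3 = (3, 6).
Checking proportionality: P_1P_3 = 3/2·P_1P_2, so the vectors are parallel and the points are collinear.

Yes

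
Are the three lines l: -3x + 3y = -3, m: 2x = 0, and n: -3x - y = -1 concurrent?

No

Intersecting l and m: solving the 2×2 system gives (x, y) = (0, -1).
Substitute into n: (-3)(0) + (-1)(-1) = 1.
But n requires -1 ≠ 1, so the three lines have no common point.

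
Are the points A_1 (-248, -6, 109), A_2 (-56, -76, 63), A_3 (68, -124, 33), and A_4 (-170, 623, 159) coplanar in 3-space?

Yes

With A_1 as base: A_1A_2 = (192, -70, -46), A_1A_3 = (316, -118, -76), A_1A_4 = (78, 629, 50).
A_1A_3 × A_1A_4 = (41904, -21728, 207968).
A_1A_2 · (A_1A_3 × A_1A_4) = 0.
The scalar triple product vanishes, so the four points are coplanar.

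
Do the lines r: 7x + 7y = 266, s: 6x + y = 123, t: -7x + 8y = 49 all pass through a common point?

The three lines meet at one point iff the augmented coefficient matrix [aᵢ bᵢ cᵢ] has rank < 3, i.e. its determinant vanishes.
Here the determinant is 0.
It vanishes, so the lines are concurrent at (17, 21).

Yes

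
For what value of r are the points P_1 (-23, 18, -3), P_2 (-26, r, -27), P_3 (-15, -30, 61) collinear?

36

Direction P_1P_3 = (8, -48, 64). From the x-coordinate of P_2, the parameter along the line is τ = (-26 − (-23))/8 = -3/8.
Then r = 18 + (-3/8)·(-48) = 36.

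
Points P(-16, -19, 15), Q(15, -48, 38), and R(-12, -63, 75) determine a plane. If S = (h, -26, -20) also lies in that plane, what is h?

The plane through P, Q, R has equation −728x − 1768y − 1248z = 26520.
Substituting S: (-728)h + (70928) = 26520, so h = 61.

61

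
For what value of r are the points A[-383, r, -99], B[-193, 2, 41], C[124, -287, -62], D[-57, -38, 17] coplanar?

-664

Coplanarity ⇔ det[AB; AC; AD] = 0.
Expanding, this is linear in r: (6400)r + (4249600) = 0.
So r = -664.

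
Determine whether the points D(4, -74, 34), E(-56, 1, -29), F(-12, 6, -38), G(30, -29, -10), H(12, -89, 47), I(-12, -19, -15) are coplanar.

The plane through D, E, F has normal n = DE × DF = (-360, -3312, -3600) and equation n·P = 121248.
Checking the remaining points: n·G = 121248, n·H = 121248, n·I = 121248.
All equal 121248, so all 6 points lie in one plane.

Yes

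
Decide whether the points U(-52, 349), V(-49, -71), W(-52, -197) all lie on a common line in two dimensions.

No

UV = (3, -420), UW = (0, -546).
Twice the signed area of △UVW is (3)(-546) − (-420)(0) = -1638.
The area is nonzero, so the three points are not collinear.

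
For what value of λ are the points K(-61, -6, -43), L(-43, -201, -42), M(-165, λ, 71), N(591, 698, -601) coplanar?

-445

The points are coplanar iff KL · (KM × KN) = 0.
Expanding, this is linear in λ: (-10696)λ + (-4759720) = 0.
So λ = -445.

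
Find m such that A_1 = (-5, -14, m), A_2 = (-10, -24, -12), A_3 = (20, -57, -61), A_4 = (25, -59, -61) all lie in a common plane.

16

The points are coplanar iff A_1A_2 · (A_1A_3 × A_1A_4) = 0.
Expanding, this is linear in m: (-105)m + (1680) = 0.
So m = 16.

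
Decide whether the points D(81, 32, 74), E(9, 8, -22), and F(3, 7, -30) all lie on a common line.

No

DE = (-72, -24, -96), DF = (-78, -25, -104).
Comparing components 2 and 3: (-24)(-104) − (-96)(-25) = 96 ≠ 0, so DE and DF are not parallel and the points are not collinear.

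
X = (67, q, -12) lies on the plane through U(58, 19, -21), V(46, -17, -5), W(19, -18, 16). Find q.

A normal to the plane is n = UV × UW = (-740, -180, -960).
X lies in the plane iff n · UX = 0.
This gives (-180)q + (-11880) = 0, so q = -66.

-66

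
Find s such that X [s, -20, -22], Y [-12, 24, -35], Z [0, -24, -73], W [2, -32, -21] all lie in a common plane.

-1

The points are coplanar iff XY · (XZ × XW) = 0.
Expanding, this is linear in s: (2800)s + (2800) = 0.
So s = -1.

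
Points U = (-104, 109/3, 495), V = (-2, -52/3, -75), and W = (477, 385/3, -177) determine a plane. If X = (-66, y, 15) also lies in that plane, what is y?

Coplanarity requires UV · (UW × UX) = 0.
UV = (102, -161/3, -570), UW = (581, 92, -672); the triple product is linear in y with coefficient -262626 and constant term -6565650.
Setting it to zero: y = -25.

-25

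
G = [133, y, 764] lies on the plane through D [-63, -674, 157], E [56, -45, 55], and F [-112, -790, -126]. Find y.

21

The plane through D, E, F has equation −189839x + 38675y + 17017z = -11435424.
Substituting G: (38675)y + (-12247599) = -11435424, so y = 21.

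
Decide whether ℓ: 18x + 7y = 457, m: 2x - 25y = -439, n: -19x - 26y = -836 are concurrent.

Yes

The three lines meet at one point iff the augmented coefficient matrix [aᵢ bᵢ cᵢ] has rank < 3, i.e. its determinant vanishes.
Here the determinant is 0.
It vanishes, so the lines are concurrent at (18, 19).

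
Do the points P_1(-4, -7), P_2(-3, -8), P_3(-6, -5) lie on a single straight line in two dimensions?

Yes

P_1P_2 = (1, -1), P_1P_3 = (-2, 2).
Checking proportionality: P_1P_3 = -2·P_1P_2, so the vectors are parallel and the points are collinear.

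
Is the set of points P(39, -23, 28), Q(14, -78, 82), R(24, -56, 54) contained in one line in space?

No

PQ = (-25, -55, 54), PR = (-15, -33, 26).
PQ × PR = (352, -160, 0).
The cross product is nonzero, so the points do not lie on one line.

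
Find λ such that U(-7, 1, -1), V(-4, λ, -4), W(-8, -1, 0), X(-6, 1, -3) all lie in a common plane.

7

Coplanarity ⇔ det[UV; UW; UX] = 0.
Expanding, this is linear in λ: (-1)λ + (7) = 0.
So λ = 7.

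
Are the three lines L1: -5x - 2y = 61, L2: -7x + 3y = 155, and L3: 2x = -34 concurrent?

Intersecting L1 and L2: solving the 2×2 system gives (x, y) = (-17, 12).
Substitute into L3: (2)(-17) + (0)(12) = -34.
This equals -34, so (-17, 12) lies on all three lines and they are concurrent.

Yes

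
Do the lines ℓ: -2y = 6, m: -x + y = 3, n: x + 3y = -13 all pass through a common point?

The three lines meet at one point iff the augmented coefficient matrix [aᵢ bᵢ cᵢ] has rank < 3, i.e. its determinant vanishes.
Here the determinant is -4.
Nonzero, so no common point exists.

No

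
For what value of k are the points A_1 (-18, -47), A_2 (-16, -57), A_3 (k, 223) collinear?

Collinearity: (A_3 − A_1) must be parallel to (A_2 − A_1) = (2, -10).
Cross-multiplying the components: (k − (-18))·(-10) = (270)·(2).
Solving gives k = -72.

-72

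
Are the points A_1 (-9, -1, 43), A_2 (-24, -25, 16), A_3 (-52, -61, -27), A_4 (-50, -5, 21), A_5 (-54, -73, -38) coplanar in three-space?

The plane through A_1, A_2, A_3 has normal n = A_1A_2 × A_1A_3 = (60, 111, -132) and equation n·P = -6327.
Checking the remaining points: n·A_4 = -6327, n·A_5 = -6327.
All equal -6327, so all 5 points lie in one plane.

Yes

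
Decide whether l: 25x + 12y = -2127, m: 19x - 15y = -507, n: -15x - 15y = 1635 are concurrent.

Lines aᵢx + bᵢy = cᵢ with pairwise distinct directions are concurrent exactly when det[aᵢ bᵢ cᵢ] = 0.
Here the determinant is 0.
It vanishes, so the lines are concurrent at (-63, -46).

Yes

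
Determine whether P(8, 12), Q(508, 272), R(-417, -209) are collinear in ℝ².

PQ = (500, 260), PR = (-425, -221).
Checking proportionality: PR = -17/20·PQ, so the vectors are parallel and the points are collinear.

Yes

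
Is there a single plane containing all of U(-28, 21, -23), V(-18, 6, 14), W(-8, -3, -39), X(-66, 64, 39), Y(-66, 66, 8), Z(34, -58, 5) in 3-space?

The plane through U, V, W has normal n = UV × UW = (1128, 900, 60) and equation n·P = -14064.
Checking the remaining points: n·X = -14508, n·Y = -14568, n·Z = -13548.
Since n·X = -14508 ≠ -14064, X is off the plane and the points are not all coplanar.

No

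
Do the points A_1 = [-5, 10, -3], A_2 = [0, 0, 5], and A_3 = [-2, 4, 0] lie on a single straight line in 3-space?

No

A_1A_2 = (5, -10, 8), A_1A_3 = (3, -6, 3).
A_1A_2 × A_1A_3 = (18, 9, 0).
The cross product is nonzero, so the points do not lie on one line.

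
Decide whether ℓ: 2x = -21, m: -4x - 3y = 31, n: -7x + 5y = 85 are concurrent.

Intersecting ℓ and m: solving the 2×2 system gives (x, y) = (-21/2, 11/3).
Substitute into n: (-7)(-21/2) + (5)(11/3) = 551/6.
But n requires 85 ≠ 551/6, so the three lines have no common point.

No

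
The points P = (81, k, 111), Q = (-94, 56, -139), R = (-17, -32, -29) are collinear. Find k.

-144

Direction QR = (77, -88, 110). From the x-coordinate of P, the parameter along the line is τ = (81 − (-94))/77 = 25/11.
Then k = 56 + 25/11·(-88) = -144.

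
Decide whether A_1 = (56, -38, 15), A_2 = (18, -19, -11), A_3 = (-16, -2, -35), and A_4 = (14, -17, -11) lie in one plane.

Yes

The four points are coplanar iff the 3×3 determinant with rows A_1A_2, A_1A_3, A_1A_4 is zero.
Rows: (-38, 19, -26), (-72, 36, -50), (-42, 21, -26).
Expanding along the first row: (-38)(114) − (19)(-228) + (-26)(0) = 0.
Zero determinant ⇒ coplanar.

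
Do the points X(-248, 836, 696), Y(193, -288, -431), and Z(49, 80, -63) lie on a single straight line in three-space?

No

XY = (441, -1124, -1127), XZ = (297, -756, -759).
XY × XZ = (1104, 0, 432).
The cross product is nonzero, so the points do not lie on one line.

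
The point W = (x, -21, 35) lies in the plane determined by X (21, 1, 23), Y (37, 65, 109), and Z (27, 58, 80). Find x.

33

Coplanarity requires XY · (XZ × XW) = 0.
XY = (16, 64, 86), XZ = (6, 57, 57); the triple product is linear in x with coefficient -1254 and constant term 41382.
Setting it to zero: x = 33.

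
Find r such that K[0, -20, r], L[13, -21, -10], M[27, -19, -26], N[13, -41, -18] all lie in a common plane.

The points are coplanar iff KL · (KM × KN) = 0.
Expanding, this is linear in r: (280)r + (-1680) = 0.
So r = 6.

6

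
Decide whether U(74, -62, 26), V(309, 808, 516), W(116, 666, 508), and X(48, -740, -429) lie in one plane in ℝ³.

Yes

The four points are coplanar iff the 3×3 determinant with rows UV, UW, UX is zero.
Rows: (235, 870, 490), (42, 728, 482), (-26, -678, -455).
Expanding along the first row: (235)(-4444) − (870)(-6578) + (490)(-9548) = 0.
Zero determinant ⇒ coplanar.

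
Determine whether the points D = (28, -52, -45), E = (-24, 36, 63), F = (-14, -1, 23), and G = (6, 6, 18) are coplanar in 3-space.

With D as base: DE = (-52, 88, 108), DF = (-42, 51, 68), DG = (-22, 58, 63).
DF × DG = (-731, 1150, -1314).
DE · (DF × DG) = -2700.
Since -2700 ≠ 0, the four points are not coplanar.

No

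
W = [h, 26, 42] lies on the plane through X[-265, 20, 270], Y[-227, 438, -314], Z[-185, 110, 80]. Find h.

A normal to the plane is n = XY × XZ = (-26860, -39500, -30020).
W lies in the plane iff n · XW = 0.
This gives (-26860)h + (-510340) = 0, so h = -19.

-19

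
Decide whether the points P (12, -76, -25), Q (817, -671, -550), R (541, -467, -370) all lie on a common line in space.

PQ = (805, -595, -525), PR = (529, -391, -345).
PQ × PR = (0, 0, 0).
The cross product vanishes, so the three points are collinear.

Yes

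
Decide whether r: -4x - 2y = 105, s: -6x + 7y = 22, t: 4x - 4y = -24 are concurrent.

Intersecting r and s: solving the 2×2 system gives (x, y) = (-779/40, -271/20).
Substitute into t: (4)(-779/40) + (-4)(-271/20) = -237/10.
But t requires -24 ≠ -237/10, so the three lines have no common point.

No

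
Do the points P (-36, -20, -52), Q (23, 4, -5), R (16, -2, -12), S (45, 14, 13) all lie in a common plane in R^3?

Yes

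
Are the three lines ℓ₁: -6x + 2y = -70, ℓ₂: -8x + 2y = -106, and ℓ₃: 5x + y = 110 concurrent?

No

Intersecting ℓ₁ and ℓ₂: solving the 2×2 system gives (x, y) = (18, 19).
Substitute into ℓ₃: (5)(18) + (1)(19) = 109.
But ℓ₃ requires 110 ≠ 109, so the three lines have no common point.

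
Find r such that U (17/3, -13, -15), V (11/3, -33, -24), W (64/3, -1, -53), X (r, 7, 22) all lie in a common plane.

-5/3

Normal to plane UVW: n = (868, -217, 868/3); plane equation n·P = 10199/3.
Requiring n·X = 10199/3: (868)r + (14539/3) = 10199/3.
So r = -5/3.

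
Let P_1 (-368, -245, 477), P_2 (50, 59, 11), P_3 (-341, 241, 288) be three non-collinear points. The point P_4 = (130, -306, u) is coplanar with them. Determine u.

66

Coplanarity requires P_1P_2 · (P_1P_3 × P_1P_4) = 0.
P_1P_2 = (418, 304, -466), P_1P_3 = (27, 486, -189); the triple product is linear in u with coefficient 194940 and constant term -12866040.
Setting it to zero: u = 66.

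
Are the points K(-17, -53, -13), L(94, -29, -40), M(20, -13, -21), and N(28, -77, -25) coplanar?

Yes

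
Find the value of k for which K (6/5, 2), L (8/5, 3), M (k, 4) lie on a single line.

Collinearity: (M − K) must be parallel to (L − K) = (2/5, 1).
Cross-multiplying the components: (k − 6/5)·(1) = (2)·(2/5).
Solving gives k = 2.

2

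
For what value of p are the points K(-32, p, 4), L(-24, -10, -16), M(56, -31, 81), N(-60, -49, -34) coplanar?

-64

The points are coplanar iff KL · (KM × KN) = 0.
Expanding, this is linear in p: (2052)p + (131328) = 0.
So p = -64.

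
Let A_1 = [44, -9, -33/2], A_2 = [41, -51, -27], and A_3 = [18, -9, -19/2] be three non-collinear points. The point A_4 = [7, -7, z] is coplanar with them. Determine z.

-6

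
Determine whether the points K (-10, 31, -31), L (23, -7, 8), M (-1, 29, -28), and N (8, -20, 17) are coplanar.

The four points are coplanar iff the 3×3 determinant with rows KL, KM, KN is zero.
Rows: (33, -38, 39), (9, -2, 3), (18, -51, 48).
Expanding along the first row: (33)(57) − (-38)(378) + (39)(-423) = -252.
Nonzero ⇒ not coplanar.

No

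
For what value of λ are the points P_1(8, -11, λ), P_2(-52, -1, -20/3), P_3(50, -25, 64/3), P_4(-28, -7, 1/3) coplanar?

5

Coplanarity ⇔ det[P_1P_2; P_1P_3; P_1P_4] = 0.
Expanding, this is linear in λ: (36)λ + (-180) = 0.
So λ = 5.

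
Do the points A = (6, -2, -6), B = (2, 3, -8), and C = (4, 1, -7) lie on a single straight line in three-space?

No

AB = (-4, 5, -2), AC = (-2, 3, -1).
Comparing components 2 and 3: (5)(-1) − (-2)(3) = 1 ≠ 0, so AB and AC are not parallel and the points are not collinear.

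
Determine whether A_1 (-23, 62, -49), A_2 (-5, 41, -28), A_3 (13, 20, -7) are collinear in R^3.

Yes

A_1A_2 = (18, -21, 21), A_1A_3 = (36, -42, 42).
Each component of A_1A_3 is 2 times the corresponding component of A_1A_2, so A_1A_3 = 2·A_1A_2 and the points are collinear.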